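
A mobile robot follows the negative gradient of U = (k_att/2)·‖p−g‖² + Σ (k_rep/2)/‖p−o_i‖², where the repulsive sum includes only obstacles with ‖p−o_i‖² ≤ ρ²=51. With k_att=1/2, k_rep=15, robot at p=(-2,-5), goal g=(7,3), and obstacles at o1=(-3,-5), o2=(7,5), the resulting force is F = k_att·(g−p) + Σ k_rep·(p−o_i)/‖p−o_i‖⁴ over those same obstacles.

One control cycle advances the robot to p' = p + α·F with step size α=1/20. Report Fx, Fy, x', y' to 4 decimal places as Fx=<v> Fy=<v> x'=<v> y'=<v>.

F_att = 1/2·(g−p) = 1/2·(9,8) = (4.5000,4.0000)
o1: d²=1 ≤ ρ²=51; F_rep = 15·(1,0)/1² = (15.0000,0.0000)
o2: d²=181 > ρ²=51 → inactive
F = F_att + ΣF_rep = (19.5000,4.0000)
p' = p + 1/20·F = (-1.0250,-4.8000)

Fx=19.5000 Fy=4.0000 x'=-1.0250 y'=-4.8000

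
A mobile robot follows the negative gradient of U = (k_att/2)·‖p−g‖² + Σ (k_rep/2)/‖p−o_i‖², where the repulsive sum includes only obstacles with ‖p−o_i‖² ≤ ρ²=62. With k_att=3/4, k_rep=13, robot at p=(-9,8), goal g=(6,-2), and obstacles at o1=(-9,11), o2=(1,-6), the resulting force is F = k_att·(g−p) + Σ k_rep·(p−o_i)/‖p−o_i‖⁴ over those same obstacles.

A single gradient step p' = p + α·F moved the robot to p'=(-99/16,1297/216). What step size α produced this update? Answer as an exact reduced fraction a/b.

F_att = 3/4·(g−p) = 3/4·(15,-10) = (11.2500,-7.5000)
o1: d²=9 ≤ ρ²=62; F_rep = 13·(0,-3)/9² = (0.0000,-0.4815)
o2: d²=296 > ρ²=62 → inactive
F = F_att + ΣF_rep = (11.2500,-7.9815)
Δp = p'−p = (2.8125,-1.9954); α = Δx/Fx = (45/16) / (45/4) = 1/4
check: Δy/Fy = (-431/216) / (-431/54) = 1/4 ✓

α = 1/4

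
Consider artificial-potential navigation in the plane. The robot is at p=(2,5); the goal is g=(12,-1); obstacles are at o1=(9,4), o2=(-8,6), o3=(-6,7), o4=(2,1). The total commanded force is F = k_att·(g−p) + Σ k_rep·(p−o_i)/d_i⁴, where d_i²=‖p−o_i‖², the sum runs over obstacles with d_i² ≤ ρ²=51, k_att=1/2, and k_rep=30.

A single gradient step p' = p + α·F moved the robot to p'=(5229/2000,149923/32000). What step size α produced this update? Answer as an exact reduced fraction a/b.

α = 1/8

F_att = 1/2·(g−p) = 1/2·(10,-6) = (5.0000,-3.0000)
o1: d²=50 ≤ ρ²=51; F_rep = 30·(-7,1)/50² = (-0.0840,0.0120)
o2: d²=101 > ρ²=51 → inactive
o3: d²=68 > ρ²=51 → inactive
o4: d²=16 ≤ ρ²=51; F_rep = 30·(0,4)/16² = (0.0000,0.4688)
F = F_att + ΣF_rep = (4.9160,-2.5192)
Δp = p'−p = (0.6145,-0.3149); α = Δx/Fx = (1229/2000) / (1229/250) = 1/8
check: Δy/Fy = (-10077/32000) / (-10077/4000) = 1/8 ✓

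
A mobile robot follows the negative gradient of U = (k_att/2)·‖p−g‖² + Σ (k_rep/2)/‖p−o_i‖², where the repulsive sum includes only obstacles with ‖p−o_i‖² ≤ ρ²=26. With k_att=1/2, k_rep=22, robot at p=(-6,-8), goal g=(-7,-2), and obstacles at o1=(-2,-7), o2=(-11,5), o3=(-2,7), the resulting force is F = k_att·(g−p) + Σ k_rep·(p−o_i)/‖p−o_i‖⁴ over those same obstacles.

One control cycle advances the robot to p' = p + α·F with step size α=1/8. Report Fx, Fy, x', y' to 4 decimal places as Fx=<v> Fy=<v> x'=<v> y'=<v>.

Fx=-0.8045 Fy=2.9239 x'=-6.1006 y'=-7.6345

F_att = 1/2·(g−p) = 1/2·(-1,6) = (-0.5000,3.0000)
o1: d²=17 ≤ ρ²=26; F_rep = 22·(-4,-1)/17² = (-0.3045,-0.0761)
o2: d²=194 > ρ²=26 → inactive
o3: d²=241 > ρ²=26 → inactive
F = F_att + ΣF_rep = (-0.8045,2.9239)
p' = p + 1/8·F = (-6.1006,-7.6345)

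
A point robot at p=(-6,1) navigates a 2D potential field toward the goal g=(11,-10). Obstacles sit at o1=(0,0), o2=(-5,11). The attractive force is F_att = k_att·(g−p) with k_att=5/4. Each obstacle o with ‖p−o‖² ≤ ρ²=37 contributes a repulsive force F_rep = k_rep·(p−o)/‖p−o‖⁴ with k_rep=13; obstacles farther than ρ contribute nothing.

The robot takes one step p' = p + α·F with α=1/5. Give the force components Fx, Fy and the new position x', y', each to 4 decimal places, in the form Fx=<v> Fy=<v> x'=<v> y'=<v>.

Fx=21.1930 Fy=-13.7405 x'=-1.7614 y'=-1.7481

F_att = 5/4·(g−p) = 5/4·(17,-11) = (21.2500,-13.7500)
o1: d²=37 ≤ ρ²=37; F_rep = 13·(-6,1)/37² = (-0.0570,0.0095)
o2: d²=101 > ρ²=37 → inactive
F = F_att + ΣF_rep = (21.1930,-13.7405)
p' = p + 1/5·F = (-1.7614,-1.7481)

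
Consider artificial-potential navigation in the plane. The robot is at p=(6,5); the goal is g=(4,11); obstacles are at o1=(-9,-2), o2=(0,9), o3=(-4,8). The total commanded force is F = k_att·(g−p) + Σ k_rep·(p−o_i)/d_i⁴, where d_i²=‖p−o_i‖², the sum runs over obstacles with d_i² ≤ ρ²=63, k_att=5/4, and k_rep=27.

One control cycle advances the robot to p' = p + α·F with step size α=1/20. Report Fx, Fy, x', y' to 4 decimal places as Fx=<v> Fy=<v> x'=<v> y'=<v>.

Fx=-2.4401 Fy=7.4601 x'=5.8780 y'=5.3730

F_att = 5/4·(g−p) = 5/4·(-2,6) = (-2.5000,7.5000)
o1: d²=274 > ρ²=63 → inactive
o2: d²=52 ≤ ρ²=63; F_rep = 27·(6,-4)/52² = (0.0599,-0.0399)
o3: d²=109 > ρ²=63 → inactive
F = F_att + ΣF_rep = (-2.4401,7.4601)
p' = p + 1/20·F = (5.8780,5.3730)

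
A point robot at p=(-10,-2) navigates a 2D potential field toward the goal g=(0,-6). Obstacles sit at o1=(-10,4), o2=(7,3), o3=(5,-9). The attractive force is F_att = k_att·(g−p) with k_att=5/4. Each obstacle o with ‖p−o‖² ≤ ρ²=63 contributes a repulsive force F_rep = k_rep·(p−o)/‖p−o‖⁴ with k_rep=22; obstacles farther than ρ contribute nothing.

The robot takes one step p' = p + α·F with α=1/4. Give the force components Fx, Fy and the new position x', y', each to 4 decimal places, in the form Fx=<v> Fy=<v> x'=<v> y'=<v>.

F_att = 5/4·(g−p) = 5/4·(10,-4) = (12.5000,-5.0000)
o1: d²=36 ≤ ρ²=63; F_rep = 22·(0,-6)/36² = (0.0000,-0.1019)
o2: d²=314 > ρ²=63 → inactive
o3: d²=274 > ρ²=63 → inactive
F = F_att + ΣF_rep = (12.5000,-5.1019)
p' = p + 1/4·F = (-6.8750,-3.2755)

Fx=12.5000 Fy=-5.1019 x'=-6.8750 y'=-3.2755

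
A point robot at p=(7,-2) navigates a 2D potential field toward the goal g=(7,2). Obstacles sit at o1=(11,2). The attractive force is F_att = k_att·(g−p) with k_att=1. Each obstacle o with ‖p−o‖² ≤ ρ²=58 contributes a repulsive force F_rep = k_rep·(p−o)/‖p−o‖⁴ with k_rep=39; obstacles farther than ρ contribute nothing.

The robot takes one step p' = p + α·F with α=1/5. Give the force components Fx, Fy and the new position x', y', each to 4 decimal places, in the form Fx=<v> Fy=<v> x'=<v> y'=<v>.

F_att = 1·(g−p) = 1·(0,4) = (0.0000,4.0000)
o1: d²=32 ≤ ρ²=58; F_rep = 39·(-4,-4)/32² = (-0.1523,-0.1523)
F = F_att + ΣF_rep = (-0.1523,3.8477)
p' = p + 1/5·F = (6.9695,-1.2305)

Fx=-0.1523 Fy=3.8477 x'=6.9695 y'=-1.2305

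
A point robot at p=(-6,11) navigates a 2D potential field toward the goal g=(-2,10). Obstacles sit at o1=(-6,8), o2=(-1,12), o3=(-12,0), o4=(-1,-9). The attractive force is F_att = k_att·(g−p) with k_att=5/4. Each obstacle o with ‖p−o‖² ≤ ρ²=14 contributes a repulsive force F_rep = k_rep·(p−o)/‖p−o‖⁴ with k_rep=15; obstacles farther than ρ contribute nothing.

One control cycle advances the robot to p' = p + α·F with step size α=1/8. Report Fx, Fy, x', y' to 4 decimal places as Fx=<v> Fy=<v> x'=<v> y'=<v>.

Fx=5.0000 Fy=-0.6944 x'=-5.3750 y'=10.9132

F_att = 5/4·(g−p) = 5/4·(4,-1) = (5.0000,-1.2500)
o1: d²=9 ≤ ρ²=14; F_rep = 15·(0,3)/9² = (0.0000,0.5556)
o2: d²=26 > ρ²=14 → inactive
o3: d²=157 > ρ²=14 → inactive
o4: d²=425 > ρ²=14 → inactive
F = F_att + ΣF_rep = (5.0000,-0.6944)
p' = p + 1/8·F = (-5.3750,10.9132)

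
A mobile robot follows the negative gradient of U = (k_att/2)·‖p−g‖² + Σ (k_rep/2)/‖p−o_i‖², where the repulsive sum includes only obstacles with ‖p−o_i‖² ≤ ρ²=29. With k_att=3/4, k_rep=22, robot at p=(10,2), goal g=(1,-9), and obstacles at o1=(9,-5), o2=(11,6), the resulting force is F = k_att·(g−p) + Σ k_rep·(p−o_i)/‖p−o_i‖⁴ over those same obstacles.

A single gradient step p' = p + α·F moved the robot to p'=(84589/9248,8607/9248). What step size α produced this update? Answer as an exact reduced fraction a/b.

F_att = 3/4·(g−p) = 3/4·(-9,-11) = (-6.7500,-8.2500)
o1: d²=50 > ρ²=29 → inactive
o2: d²=17 ≤ ρ²=29; F_rep = 22·(-1,-4)/17² = (-0.0761,-0.3045)
F = F_att + ΣF_rep = (-6.8261,-8.5545)
Δp = p'−p = (-0.8533,-1.0693); α = Δx/Fx = (-7891/9248) / (-7891/1156) = 1/8
check: Δy/Fy = (-9889/9248) / (-9889/1156) = 1/8 ✓

α = 1/8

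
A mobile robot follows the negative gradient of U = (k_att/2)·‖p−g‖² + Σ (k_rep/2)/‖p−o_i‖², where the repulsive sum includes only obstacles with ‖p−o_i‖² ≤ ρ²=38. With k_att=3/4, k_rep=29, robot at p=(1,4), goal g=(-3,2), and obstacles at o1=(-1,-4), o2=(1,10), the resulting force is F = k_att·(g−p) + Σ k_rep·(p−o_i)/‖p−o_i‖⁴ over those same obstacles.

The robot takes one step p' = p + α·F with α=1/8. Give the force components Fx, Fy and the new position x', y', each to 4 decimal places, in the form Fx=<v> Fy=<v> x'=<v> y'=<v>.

Fx=-3.0000 Fy=-1.6343 x'=0.6250 y'=3.7957

F_att = 3/4·(g−p) = 3/4·(-4,-2) = (-3.0000,-1.5000)
o1: d²=68 > ρ²=38 → inactive
o2: d²=36 ≤ ρ²=38; F_rep = 29·(0,-6)/36² = (0.0000,-0.1343)
F = F_att + ΣF_rep = (-3.0000,-1.6343)
p' = p + 1/8·F = (0.6250,3.7957)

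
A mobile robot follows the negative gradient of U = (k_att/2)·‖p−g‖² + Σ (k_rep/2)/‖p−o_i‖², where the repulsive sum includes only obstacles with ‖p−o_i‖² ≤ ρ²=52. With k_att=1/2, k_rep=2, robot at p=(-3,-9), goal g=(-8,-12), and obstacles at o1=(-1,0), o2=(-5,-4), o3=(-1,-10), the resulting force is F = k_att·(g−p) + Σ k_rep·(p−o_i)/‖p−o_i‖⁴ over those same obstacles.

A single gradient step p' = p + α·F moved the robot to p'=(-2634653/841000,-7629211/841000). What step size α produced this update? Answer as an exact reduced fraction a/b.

F_att = 1/2·(g−p) = 1/2·(-5,-3) = (-2.5000,-1.5000)
o1: d²=85 > ρ²=52 → inactive
o2: d²=29 ≤ ρ²=52; F_rep = 2·(2,-5)/29² = (0.0048,-0.0119)
o3: d²=5 ≤ ρ²=52; F_rep = 2·(-2,1)/5² = (-0.1600,0.0800)
F = F_att + ΣF_rep = (-2.6552,-1.4319)
Δp = p'−p = (-0.1328,-0.0716); α = Δx/Fx = (-111653/841000) / (-111653/42050) = 1/20
check: Δy/Fy = (-60211/841000) / (-60211/42050) = 1/20 ✓

α = 1/20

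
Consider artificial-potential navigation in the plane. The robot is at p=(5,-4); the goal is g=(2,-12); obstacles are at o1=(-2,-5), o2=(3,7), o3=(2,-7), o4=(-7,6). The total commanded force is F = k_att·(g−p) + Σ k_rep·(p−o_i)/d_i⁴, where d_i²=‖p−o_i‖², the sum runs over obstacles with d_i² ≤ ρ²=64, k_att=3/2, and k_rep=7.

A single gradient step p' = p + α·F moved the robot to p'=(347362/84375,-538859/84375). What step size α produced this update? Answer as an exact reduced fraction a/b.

F_att = 3/2·(g−p) = 3/2·(-3,-8) = (-4.5000,-12.0000)
o1: d²=50 ≤ ρ²=64; F_rep = 7·(7,1)/50² = (0.0196,0.0028)
o2: d²=125 > ρ²=64 → inactive
o3: d²=18 ≤ ρ²=64; F_rep = 7·(3,3)/18² = (0.0648,0.0648)
o4: d²=244 > ρ²=64 → inactive
F = F_att + ΣF_rep = (-4.4156,-11.9324)
Δp = p'−p = (-0.8831,-2.3865); α = Δx/Fx = (-74513/84375) / (-74513/16875) = 1/5
check: Δy/Fy = (-201359/84375) / (-201359/16875) = 1/5 ✓

α = 1/5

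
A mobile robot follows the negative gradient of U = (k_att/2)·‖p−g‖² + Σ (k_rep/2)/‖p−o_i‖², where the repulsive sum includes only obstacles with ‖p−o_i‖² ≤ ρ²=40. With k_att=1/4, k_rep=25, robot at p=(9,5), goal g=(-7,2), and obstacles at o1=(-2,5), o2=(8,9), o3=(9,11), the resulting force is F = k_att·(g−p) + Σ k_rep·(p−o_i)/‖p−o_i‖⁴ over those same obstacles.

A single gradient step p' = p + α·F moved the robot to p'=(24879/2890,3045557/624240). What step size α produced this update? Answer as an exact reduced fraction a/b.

F_att = 1/4·(g−p) = 1/4·(-16,-3) = (-4.0000,-0.7500)
o1: d²=121 > ρ²=40 → inactive
o2: d²=17 ≤ ρ²=40; F_rep = 25·(1,-4)/17² = (0.0865,-0.3460)
o3: d²=36 ≤ ρ²=40; F_rep = 25·(0,-6)/36² = (0.0000,-0.1157)
F = F_att + ΣF_rep = (-3.9135,-1.2118)
Δp = p'−p = (-0.3913,-0.1212); α = Δx/Fx = (-1131/2890) / (-1131/289) = 1/10
check: Δy/Fy = (-75643/624240) / (-75643/62424) = 1/10 ✓

α = 1/10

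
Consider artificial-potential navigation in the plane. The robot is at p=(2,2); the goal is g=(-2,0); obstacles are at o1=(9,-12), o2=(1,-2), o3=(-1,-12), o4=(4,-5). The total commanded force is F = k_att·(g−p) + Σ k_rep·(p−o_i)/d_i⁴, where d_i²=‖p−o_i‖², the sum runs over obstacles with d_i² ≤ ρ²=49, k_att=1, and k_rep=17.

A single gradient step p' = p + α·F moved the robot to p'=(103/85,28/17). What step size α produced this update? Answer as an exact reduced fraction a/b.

F_att = 1·(g−p) = 1·(-4,-2) = (-4.0000,-2.0000)
o1: d²=245 > ρ²=49 → inactive
o2: d²=17 ≤ ρ²=49; F_rep = 17·(1,4)/17² = (0.0588,0.2353)
o3: d²=205 > ρ²=49 → inactive
o4: d²=53 > ρ²=49 → inactive
F = F_att + ΣF_rep = (-3.9412,-1.7647)
Δp = p'−p = (-0.7882,-0.3529); α = Δx/Fx = (-67/85) / (-67/17) = 1/5
check: Δy/Fy = (-6/17) / (-30/17) = 1/5 ✓

α = 1/5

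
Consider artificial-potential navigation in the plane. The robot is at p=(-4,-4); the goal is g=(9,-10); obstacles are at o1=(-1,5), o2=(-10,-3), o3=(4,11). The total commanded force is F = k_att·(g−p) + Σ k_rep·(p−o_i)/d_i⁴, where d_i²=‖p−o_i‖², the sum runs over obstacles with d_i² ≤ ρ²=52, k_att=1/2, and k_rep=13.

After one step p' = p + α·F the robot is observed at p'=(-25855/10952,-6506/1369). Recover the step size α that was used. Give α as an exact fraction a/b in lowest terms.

α = 1/4

F_att = 1/2·(g−p) = 1/2·(13,-6) = (6.5000,-3.0000)
o1: d²=90 > ρ²=52 → inactive
o2: d²=37 ≤ ρ²=52; F_rep = 13·(6,-1)/37² = (0.0570,-0.0095)
o3: d²=289 > ρ²=52 → inactive
F = F_att + ΣF_rep = (6.5570,-3.0095)
Δp = p'−p = (1.6392,-0.7524); α = Δx/Fx = (17953/10952) / (17953/2738) = 1/4
check: Δy/Fy = (-1030/1369) / (-4120/1369) = 1/4 ✓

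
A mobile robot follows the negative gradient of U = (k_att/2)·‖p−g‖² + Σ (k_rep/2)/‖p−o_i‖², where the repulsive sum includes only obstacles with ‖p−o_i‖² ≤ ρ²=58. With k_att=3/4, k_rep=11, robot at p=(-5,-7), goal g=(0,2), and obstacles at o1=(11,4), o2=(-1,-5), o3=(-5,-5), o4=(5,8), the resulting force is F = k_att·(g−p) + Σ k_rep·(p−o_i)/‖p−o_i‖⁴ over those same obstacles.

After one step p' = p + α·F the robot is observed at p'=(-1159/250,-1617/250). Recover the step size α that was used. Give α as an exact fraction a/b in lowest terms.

F_att = 3/4·(g−p) = 3/4·(5,9) = (3.7500,6.7500)
o1: d²=377 > ρ²=58 → inactive
o2: d²=20 ≤ ρ²=58; F_rep = 11·(-4,-2)/20² = (-0.1100,-0.0550)
o3: d²=4 ≤ ρ²=58; F_rep = 11·(0,-2)/4² = (0.0000,-1.3750)
o4: d²=325 > ρ²=58 → inactive
F = F_att + ΣF_rep = (3.6400,5.3200)
Δp = p'−p = (0.3640,0.5320); α = Δx/Fx = (91/250) / (91/25) = 1/10
check: Δy/Fy = (133/250) / (133/25) = 1/10 ✓

α = 1/10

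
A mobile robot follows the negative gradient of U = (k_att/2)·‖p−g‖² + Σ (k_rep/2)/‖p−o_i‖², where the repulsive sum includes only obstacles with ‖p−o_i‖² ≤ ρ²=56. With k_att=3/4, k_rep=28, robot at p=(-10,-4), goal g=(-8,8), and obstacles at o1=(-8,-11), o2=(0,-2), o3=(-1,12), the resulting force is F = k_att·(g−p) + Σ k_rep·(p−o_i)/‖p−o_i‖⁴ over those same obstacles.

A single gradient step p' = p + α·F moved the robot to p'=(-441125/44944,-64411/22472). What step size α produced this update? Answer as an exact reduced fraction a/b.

F_att = 3/4·(g−p) = 3/4·(2,12) = (1.5000,9.0000)
o1: d²=53 ≤ ρ²=56; F_rep = 28·(-2,7)/53² = (-0.0199,0.0698)
o2: d²=104 > ρ²=56 → inactive
o3: d²=337 > ρ²=56 → inactive
F = F_att + ΣF_rep = (1.4801,9.0698)
Δp = p'−p = (0.1850,1.1337); α = Δx/Fx = (8315/44944) / (8315/5618) = 1/8
check: Δy/Fy = (25477/22472) / (25477/2809) = 1/8 ✓

α = 1/8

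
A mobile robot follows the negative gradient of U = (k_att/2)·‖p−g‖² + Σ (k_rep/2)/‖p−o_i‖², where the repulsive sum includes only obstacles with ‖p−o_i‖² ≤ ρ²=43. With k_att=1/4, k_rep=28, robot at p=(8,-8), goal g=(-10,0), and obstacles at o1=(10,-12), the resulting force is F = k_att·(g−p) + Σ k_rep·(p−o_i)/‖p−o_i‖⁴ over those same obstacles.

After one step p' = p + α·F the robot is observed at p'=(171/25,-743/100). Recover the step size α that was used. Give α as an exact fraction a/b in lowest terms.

F_att = 1/4·(g−p) = 1/4·(-18,8) = (-4.5000,2.0000)
o1: d²=20 ≤ ρ²=43; F_rep = 28·(-2,4)/20² = (-0.1400,0.2800)
F = F_att + ΣF_rep = (-4.6400,2.2800)
Δp = p'−p = (-1.1600,0.5700); α = Δx/Fx = (-29/25) / (-116/25) = 1/4
check: Δy/Fy = (57/100) / (57/25) = 1/4 ✓

α = 1/4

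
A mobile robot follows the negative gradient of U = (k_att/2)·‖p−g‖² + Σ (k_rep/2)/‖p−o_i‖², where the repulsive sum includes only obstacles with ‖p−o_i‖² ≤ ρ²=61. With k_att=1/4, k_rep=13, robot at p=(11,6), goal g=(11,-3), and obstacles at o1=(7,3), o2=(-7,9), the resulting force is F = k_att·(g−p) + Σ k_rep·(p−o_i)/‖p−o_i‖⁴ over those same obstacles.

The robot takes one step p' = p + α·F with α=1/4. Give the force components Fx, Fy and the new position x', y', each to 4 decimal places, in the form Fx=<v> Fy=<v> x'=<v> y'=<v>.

Fx=0.0832 Fy=-2.1876 x'=11.0208 y'=5.4531

F_att = 1/4·(g−p) = 1/4·(0,-9) = (0.0000,-2.2500)
o1: d²=25 ≤ ρ²=61; F_rep = 13·(4,3)/25² = (0.0832,0.0624)
o2: d²=333 > ρ²=61 → inactive
F = F_att + ΣF_rep = (0.0832,-2.1876)
p' = p + 1/4·F = (11.0208,5.4531)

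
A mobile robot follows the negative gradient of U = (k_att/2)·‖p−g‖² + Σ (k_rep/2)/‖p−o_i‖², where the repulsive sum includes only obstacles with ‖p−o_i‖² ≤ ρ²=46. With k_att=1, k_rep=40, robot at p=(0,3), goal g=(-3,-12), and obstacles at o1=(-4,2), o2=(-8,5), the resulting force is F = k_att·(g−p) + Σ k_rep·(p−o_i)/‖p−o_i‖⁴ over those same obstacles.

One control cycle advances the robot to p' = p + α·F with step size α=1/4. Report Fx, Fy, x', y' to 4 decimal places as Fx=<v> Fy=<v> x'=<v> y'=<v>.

F_att = 1·(g−p) = 1·(-3,-15) = (-3.0000,-15.0000)
o1: d²=17 ≤ ρ²=46; F_rep = 40·(4,1)/17² = (0.5536,0.1384)
o2: d²=68 > ρ²=46 → inactive
F = F_att + ΣF_rep = (-2.4464,-14.8616)
p' = p + 1/4·F = (-0.6116,-0.7154)

Fx=-2.4464 Fy=-14.8616 x'=-0.6116 y'=-0.7154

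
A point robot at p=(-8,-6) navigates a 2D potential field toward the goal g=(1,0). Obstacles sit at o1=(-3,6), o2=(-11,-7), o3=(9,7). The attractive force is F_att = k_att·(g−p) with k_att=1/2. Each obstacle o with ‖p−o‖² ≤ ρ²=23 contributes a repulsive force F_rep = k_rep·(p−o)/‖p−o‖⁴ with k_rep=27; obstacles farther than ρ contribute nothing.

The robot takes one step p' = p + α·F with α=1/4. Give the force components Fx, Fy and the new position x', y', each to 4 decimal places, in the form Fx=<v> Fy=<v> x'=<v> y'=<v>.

Fx=5.3100 Fy=3.2700 x'=-6.6725 y'=-5.1825

F_att = 1/2·(g−p) = 1/2·(9,6) = (4.5000,3.0000)
o1: d²=169 > ρ²=23 → inactive
o2: d²=10 ≤ ρ²=23; F_rep = 27·(3,1)/10² = (0.8100,0.2700)
o3: d²=458 > ρ²=23 → inactive
F = F_att + ΣF_rep = (5.3100,3.2700)
p' = p + 1/4·F = (-6.6725,-5.1825)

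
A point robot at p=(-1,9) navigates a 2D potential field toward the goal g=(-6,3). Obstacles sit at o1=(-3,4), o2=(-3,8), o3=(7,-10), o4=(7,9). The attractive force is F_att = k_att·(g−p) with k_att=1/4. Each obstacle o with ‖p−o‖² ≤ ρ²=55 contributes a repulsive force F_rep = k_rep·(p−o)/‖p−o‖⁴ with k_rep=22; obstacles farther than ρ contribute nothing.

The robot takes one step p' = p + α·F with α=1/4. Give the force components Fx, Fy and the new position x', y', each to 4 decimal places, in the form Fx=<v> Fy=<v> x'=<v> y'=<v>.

F_att = 1/4·(g−p) = 1/4·(-5,-6) = (-1.2500,-1.5000)
o1: d²=29 ≤ ρ²=55; F_rep = 22·(2,5)/29² = (0.0523,0.1308)
o2: d²=5 ≤ ρ²=55; F_rep = 22·(2,1)/5² = (1.7600,0.8800)
o3: d²=425 > ρ²=55 → inactive
o4: d²=64 > ρ²=55 → inactive
F = F_att + ΣF_rep = (0.5623,-0.4892)
p' = p + 1/4·F = (-0.8594,8.8777)

Fx=0.5623 Fy=-0.4892 x'=-0.8594 y'=8.8777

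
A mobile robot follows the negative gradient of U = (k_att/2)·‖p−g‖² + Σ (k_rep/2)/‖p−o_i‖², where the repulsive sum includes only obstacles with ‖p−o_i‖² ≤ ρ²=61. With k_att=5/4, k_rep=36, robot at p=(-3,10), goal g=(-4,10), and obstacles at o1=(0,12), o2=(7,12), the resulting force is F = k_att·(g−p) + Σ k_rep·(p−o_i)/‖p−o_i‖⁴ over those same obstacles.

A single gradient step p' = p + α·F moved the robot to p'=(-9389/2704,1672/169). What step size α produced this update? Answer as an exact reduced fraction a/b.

F_att = 5/4·(g−p) = 5/4·(-1,0) = (-1.2500,0.0000)
o1: d²=13 ≤ ρ²=61; F_rep = 36·(-3,-2)/13² = (-0.6391,-0.4260)
o2: d²=104 > ρ²=61 → inactive
F = F_att + ΣF_rep = (-1.8891,-0.4260)
Δp = p'−p = (-0.4723,-0.1065); α = Δx/Fx = (-1277/2704) / (-1277/676) = 1/4
check: Δy/Fy = (-18/169) / (-72/169) = 1/4 ✓

α = 1/4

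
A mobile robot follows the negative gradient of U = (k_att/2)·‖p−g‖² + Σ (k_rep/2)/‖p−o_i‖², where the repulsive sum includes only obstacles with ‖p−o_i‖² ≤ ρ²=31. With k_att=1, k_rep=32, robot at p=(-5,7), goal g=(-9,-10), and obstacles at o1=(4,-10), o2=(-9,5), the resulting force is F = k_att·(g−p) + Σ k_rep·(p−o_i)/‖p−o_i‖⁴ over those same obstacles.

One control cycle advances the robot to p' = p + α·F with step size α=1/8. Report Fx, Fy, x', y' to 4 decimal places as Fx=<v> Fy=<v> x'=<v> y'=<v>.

F_att = 1·(g−p) = 1·(-4,-17) = (-4.0000,-17.0000)
o1: d²=370 > ρ²=31 → inactive
o2: d²=20 ≤ ρ²=31; F_rep = 32·(4,2)/20² = (0.3200,0.1600)
F = F_att + ΣF_rep = (-3.6800,-16.8400)
p' = p + 1/8·F = (-5.4600,4.8950)

Fx=-3.6800 Fy=-16.8400 x'=-5.4600 y'=4.8950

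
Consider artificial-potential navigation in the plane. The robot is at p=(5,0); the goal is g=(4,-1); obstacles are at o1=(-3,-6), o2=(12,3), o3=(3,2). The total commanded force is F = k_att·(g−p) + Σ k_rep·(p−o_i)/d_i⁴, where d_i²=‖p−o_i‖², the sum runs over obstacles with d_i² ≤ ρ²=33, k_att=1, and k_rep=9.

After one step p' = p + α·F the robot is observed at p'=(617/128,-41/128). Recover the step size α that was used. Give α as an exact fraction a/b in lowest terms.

α = 1/4

F_att = 1·(g−p) = 1·(-1,-1) = (-1.0000,-1.0000)
o1: d²=100 > ρ²=33 → inactive
o2: d²=58 > ρ²=33 → inactive
o3: d²=8 ≤ ρ²=33; F_rep = 9·(2,-2)/8² = (0.2812,-0.2812)
F = F_att + ΣF_rep = (-0.7188,-1.2812)
Δp = p'−p = (-0.1797,-0.3203); α = Δx/Fx = (-23/128) / (-23/32) = 1/4
check: Δy/Fy = (-41/128) / (-41/32) = 1/4 ✓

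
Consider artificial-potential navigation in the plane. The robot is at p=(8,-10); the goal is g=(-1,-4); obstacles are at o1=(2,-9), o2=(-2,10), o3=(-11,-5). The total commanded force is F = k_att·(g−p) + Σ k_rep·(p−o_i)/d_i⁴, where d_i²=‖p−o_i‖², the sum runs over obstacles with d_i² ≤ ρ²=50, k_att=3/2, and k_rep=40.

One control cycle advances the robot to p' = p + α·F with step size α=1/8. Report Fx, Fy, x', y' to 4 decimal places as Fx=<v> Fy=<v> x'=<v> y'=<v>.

F_att = 3/2·(g−p) = 3/2·(-9,6) = (-13.5000,9.0000)
o1: d²=37 ≤ ρ²=50; F_rep = 40·(6,-1)/37² = (0.1753,-0.0292)
o2: d²=500 > ρ²=50 → inactive
o3: d²=386 > ρ²=50 → inactive
F = F_att + ΣF_rep = (-13.3247,8.9708)
p' = p + 1/8·F = (6.3344,-8.8787)

Fx=-13.3247 Fy=8.9708 x'=6.3344 y'=-8.8787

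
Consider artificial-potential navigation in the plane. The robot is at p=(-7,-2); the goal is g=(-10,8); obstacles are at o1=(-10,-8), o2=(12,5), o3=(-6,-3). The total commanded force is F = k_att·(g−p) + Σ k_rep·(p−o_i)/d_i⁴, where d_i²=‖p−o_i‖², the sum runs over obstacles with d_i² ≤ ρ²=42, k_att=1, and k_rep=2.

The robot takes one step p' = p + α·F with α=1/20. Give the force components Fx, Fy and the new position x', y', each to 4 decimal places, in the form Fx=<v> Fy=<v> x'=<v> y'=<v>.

Fx=-3.5000 Fy=10.5000 x'=-7.1750 y'=-1.4750

F_att = 1·(g−p) = 1·(-3,10) = (-3.0000,10.0000)
o1: d²=45 > ρ²=42 → inactive
o2: d²=410 > ρ²=42 → inactive
o3: d²=2 ≤ ρ²=42; F_rep = 2·(-1,1)/2² = (-0.5000,0.5000)
F = F_att + ΣF_rep = (-3.5000,10.5000)
p' = p + 1/20·F = (-7.1750,-1.4750)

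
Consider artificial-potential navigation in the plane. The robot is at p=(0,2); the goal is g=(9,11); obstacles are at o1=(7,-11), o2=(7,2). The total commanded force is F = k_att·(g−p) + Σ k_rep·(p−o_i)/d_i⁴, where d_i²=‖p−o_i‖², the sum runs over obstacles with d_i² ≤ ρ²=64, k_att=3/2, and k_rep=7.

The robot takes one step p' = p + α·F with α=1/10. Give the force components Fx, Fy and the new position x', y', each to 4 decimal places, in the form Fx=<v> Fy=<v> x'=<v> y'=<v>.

Fx=13.4796 Fy=13.5000 x'=1.3480 y'=3.3500

F_att = 3/2·(g−p) = 3/2·(9,9) = (13.5000,13.5000)
o1: d²=218 > ρ²=64 → inactive
o2: d²=49 ≤ ρ²=64; F_rep = 7·(-7,0)/49² = (-0.0204,0.0000)
F = F_att + ΣF_rep = (13.4796,13.5000)
p' = p + 1/10·F = (1.3480,3.3500)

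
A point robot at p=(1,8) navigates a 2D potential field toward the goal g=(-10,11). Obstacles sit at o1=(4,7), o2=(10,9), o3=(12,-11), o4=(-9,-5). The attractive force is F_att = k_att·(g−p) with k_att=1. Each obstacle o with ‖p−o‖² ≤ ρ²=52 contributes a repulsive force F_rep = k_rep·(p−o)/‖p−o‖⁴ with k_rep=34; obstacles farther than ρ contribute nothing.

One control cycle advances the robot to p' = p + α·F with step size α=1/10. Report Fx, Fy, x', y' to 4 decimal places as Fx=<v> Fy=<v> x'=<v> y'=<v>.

F_att = 1·(g−p) = 1·(-11,3) = (-11.0000,3.0000)
o1: d²=10 ≤ ρ²=52; F_rep = 34·(-3,1)/10² = (-1.0200,0.3400)
o2: d²=82 > ρ²=52 → inactive
o3: d²=482 > ρ²=52 → inactive
o4: d²=269 > ρ²=52 → inactive
F = F_att + ΣF_rep = (-12.0200,3.3400)
p' = p + 1/10·F = (-0.2020,8.3340)

Fx=-12.0200 Fy=3.3400 x'=-0.2020 y'=8.3340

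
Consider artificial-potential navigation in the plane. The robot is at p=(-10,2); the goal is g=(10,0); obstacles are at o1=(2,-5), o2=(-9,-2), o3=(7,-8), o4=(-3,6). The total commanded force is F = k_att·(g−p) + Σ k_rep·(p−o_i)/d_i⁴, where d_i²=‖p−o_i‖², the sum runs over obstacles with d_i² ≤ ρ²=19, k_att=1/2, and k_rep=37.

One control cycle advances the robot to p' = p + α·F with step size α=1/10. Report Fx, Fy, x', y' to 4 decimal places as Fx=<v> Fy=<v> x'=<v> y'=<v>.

F_att = 1/2·(g−p) = 1/2·(20,-2) = (10.0000,-1.0000)
o1: d²=193 > ρ²=19 → inactive
o2: d²=17 ≤ ρ²=19; F_rep = 37·(-1,4)/17² = (-0.1280,0.5121)
o3: d²=389 > ρ²=19 → inactive
o4: d²=65 > ρ²=19 → inactive
F = F_att + ΣF_rep = (9.8720,-0.4879)
p' = p + 1/10·F = (-9.0128,1.9512)

Fx=9.8720 Fy=-0.4879 x'=-9.0128 y'=1.9512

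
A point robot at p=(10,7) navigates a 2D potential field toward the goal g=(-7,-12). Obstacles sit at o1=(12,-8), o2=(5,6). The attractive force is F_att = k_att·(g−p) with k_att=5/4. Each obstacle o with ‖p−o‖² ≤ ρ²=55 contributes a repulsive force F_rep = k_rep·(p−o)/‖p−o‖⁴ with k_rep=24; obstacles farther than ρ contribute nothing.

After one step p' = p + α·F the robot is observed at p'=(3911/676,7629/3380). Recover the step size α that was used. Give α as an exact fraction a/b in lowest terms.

α = 1/5

F_att = 5/4·(g−p) = 5/4·(-17,-19) = (-21.2500,-23.7500)
o1: d²=229 > ρ²=55 → inactive
o2: d²=26 ≤ ρ²=55; F_rep = 24·(5,1)/26² = (0.1775,0.0355)
F = F_att + ΣF_rep = (-21.0725,-23.7145)
Δp = p'−p = (-4.2145,-4.7429); α = Δx/Fx = (-2849/676) / (-14245/676) = 1/5
check: Δy/Fy = (-16031/3380) / (-16031/676) = 1/5 ✓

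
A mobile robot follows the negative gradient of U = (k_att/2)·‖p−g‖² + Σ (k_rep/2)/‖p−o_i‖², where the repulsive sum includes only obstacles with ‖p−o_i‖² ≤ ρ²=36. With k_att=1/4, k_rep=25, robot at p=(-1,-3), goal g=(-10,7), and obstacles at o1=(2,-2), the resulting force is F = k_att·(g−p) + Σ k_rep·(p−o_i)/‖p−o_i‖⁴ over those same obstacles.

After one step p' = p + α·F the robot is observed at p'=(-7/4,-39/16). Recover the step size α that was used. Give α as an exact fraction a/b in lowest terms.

F_att = 1/4·(g−p) = 1/4·(-9,10) = (-2.2500,2.5000)
o1: d²=10 ≤ ρ²=36; F_rep = 25·(-3,-1)/10² = (-0.7500,-0.2500)
F = F_att + ΣF_rep = (-3.0000,2.2500)
Δp = p'−p = (-0.7500,0.5625); α = Δx/Fx = (-3/4) / (-3) = 1/4
check: Δy/Fy = (9/16) / (9/4) = 1/4 ✓

α = 1/4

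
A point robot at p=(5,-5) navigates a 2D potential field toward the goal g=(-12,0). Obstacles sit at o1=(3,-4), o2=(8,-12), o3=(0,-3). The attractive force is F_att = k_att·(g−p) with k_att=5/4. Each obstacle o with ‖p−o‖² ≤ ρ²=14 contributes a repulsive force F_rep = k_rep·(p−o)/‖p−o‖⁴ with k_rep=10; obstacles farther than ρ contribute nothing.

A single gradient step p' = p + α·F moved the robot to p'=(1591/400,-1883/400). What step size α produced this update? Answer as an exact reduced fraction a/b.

α = 1/20

F_att = 5/4·(g−p) = 5/4·(-17,5) = (-21.2500,6.2500)
o1: d²=5 ≤ ρ²=14; F_rep = 10·(2,-1)/5² = (0.8000,-0.4000)
o2: d²=58 > ρ²=14 → inactive
o3: d²=29 > ρ²=14 → inactive
F = F_att + ΣF_rep = (-20.4500,5.8500)
Δp = p'−p = (-1.0225,0.2925); α = Δx/Fx = (-409/400) / (-409/20) = 1/20
check: Δy/Fy = (117/400) / (117/20) = 1/20 ✓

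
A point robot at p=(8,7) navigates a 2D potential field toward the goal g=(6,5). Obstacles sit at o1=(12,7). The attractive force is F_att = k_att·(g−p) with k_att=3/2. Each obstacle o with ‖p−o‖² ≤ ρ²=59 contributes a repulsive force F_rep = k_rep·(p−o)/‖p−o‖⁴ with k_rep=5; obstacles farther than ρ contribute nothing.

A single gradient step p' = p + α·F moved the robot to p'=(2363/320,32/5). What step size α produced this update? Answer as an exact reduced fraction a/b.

α = 1/5

F_att = 3/2·(g−p) = 3/2·(-2,-2) = (-3.0000,-3.0000)
o1: d²=16 ≤ ρ²=59; F_rep = 5·(-4,0)/16² = (-0.0781,0.0000)
F = F_att + ΣF_rep = (-3.0781,-3.0000)
Δp = p'−p = (-0.6156,-0.6000); α = Δx/Fx = (-197/320) / (-197/64) = 1/5
check: Δy/Fy = (-3/5) / (-3) = 1/5 ✓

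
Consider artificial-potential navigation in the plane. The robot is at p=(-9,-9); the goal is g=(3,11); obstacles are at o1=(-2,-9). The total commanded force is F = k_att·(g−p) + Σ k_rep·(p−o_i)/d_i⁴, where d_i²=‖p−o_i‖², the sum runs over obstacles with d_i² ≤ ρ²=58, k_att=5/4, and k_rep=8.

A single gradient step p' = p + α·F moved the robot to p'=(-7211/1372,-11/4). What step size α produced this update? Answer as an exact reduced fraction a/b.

α = 1/4

F_att = 5/4·(g−p) = 5/4·(12,20) = (15.0000,25.0000)
o1: d²=49 ≤ ρ²=58; F_rep = 8·(-7,0)/49² = (-0.0233,0.0000)
F = F_att + ΣF_rep = (14.9767,25.0000)
Δp = p'−p = (3.7442,6.2500); α = Δx/Fx = (5137/1372) / (5137/343) = 1/4
check: Δy/Fy = (25/4) / (25) = 1/4 ✓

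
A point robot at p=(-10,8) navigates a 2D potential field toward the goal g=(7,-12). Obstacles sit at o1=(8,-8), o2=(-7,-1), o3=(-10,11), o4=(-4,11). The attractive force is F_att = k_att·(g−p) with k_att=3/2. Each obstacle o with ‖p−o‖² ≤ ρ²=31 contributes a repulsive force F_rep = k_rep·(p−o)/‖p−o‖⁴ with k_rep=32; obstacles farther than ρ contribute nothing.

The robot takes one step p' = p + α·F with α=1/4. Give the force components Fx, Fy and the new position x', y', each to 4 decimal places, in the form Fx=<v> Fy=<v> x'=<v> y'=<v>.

Fx=25.5000 Fy=-31.1852 x'=-3.6250 y'=0.2037

F_att = 3/2·(g−p) = 3/2·(17,-20) = (25.5000,-30.0000)
o1: d²=580 > ρ²=31 → inactive
o2: d²=90 > ρ²=31 → inactive
o3: d²=9 ≤ ρ²=31; F_rep = 32·(0,-3)/9² = (0.0000,-1.1852)
o4: d²=45 > ρ²=31 → inactive
F = F_att + ΣF_rep = (25.5000,-31.1852)
p' = p + 1/4·F = (-3.6250,0.2037)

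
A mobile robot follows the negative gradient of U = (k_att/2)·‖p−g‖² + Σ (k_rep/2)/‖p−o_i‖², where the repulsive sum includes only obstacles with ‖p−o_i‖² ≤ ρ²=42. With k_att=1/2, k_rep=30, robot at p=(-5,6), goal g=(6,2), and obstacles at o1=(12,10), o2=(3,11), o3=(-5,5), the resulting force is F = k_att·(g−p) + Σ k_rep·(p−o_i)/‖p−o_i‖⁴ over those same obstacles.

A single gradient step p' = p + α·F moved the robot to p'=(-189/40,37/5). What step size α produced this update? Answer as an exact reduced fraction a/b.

F_att = 1/2·(g−p) = 1/2·(11,-4) = (5.5000,-2.0000)
o1: d²=305 > ρ²=42 → inactive
o2: d²=89 > ρ²=42 → inactive
o3: d²=1 ≤ ρ²=42; F_rep = 30·(0,1)/1² = (0.0000,30.0000)
F = F_att + ΣF_rep = (5.5000,28.0000)
Δp = p'−p = (0.2750,1.4000); α = Δx/Fx = (11/40) / (11/2) = 1/20
check: Δy/Fy = (7/5) / (28) = 1/20 ✓

α = 1/20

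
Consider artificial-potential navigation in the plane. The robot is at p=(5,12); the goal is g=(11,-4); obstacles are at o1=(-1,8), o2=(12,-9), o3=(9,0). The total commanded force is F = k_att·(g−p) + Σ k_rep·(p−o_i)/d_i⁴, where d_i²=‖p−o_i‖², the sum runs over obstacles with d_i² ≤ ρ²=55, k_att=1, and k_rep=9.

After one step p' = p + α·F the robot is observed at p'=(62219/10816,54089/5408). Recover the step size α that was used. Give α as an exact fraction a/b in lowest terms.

α = 1/8

F_att = 1·(g−p) = 1·(6,-16) = (6.0000,-16.0000)
o1: d²=52 ≤ ρ²=55; F_rep = 9·(6,4)/52² = (0.0200,0.0133)
o2: d²=490 > ρ²=55 → inactive
o3: d²=160 > ρ²=55 → inactive
F = F_att + ΣF_rep = (6.0200,-15.9867)
Δp = p'−p = (0.7525,-1.9983); α = Δx/Fx = (8139/10816) / (8139/1352) = 1/8
check: Δy/Fy = (-10807/5408) / (-10807/676) = 1/8 ✓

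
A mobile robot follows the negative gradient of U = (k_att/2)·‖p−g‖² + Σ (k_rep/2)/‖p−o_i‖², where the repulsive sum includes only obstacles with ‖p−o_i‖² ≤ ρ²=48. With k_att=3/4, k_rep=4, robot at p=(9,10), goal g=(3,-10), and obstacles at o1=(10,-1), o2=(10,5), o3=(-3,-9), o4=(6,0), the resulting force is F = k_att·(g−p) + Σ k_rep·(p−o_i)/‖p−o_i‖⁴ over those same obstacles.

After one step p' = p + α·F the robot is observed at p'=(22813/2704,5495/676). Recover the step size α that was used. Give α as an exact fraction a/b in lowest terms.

α = 1/8

F_att = 3/4·(g−p) = 3/4·(-6,-20) = (-4.5000,-15.0000)
o1: d²=122 > ρ²=48 → inactive
o2: d²=26 ≤ ρ²=48; F_rep = 4·(-1,5)/26² = (-0.0059,0.0296)
o3: d²=505 > ρ²=48 → inactive
o4: d²=109 > ρ²=48 → inactive
F = F_att + ΣF_rep = (-4.5059,-14.9704)
Δp = p'−p = (-0.5632,-1.8713); α = Δx/Fx = (-1523/2704) / (-1523/338) = 1/8
check: Δy/Fy = (-1265/676) / (-2530/169) = 1/8 ✓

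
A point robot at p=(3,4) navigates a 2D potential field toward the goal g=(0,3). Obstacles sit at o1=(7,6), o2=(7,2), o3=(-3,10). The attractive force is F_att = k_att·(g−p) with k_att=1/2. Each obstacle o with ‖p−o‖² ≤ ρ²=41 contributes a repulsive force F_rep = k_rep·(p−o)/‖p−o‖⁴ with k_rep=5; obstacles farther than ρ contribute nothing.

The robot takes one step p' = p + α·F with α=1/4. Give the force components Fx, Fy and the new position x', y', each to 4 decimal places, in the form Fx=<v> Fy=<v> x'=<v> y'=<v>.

Fx=-1.6000 Fy=-0.5000 x'=2.6000 y'=3.8750

F_att = 1/2·(g−p) = 1/2·(-3,-1) = (-1.5000,-0.5000)
o1: d²=20 ≤ ρ²=41; F_rep = 5·(-4,-2)/20² = (-0.0500,-0.0250)
o2: d²=20 ≤ ρ²=41; F_rep = 5·(-4,2)/20² = (-0.0500,0.0250)
o3: d²=72 > ρ²=41 → inactive
F = F_att + ΣF_rep = (-1.6000,-0.5000)
p' = p + 1/4·F = (2.6000,3.8750)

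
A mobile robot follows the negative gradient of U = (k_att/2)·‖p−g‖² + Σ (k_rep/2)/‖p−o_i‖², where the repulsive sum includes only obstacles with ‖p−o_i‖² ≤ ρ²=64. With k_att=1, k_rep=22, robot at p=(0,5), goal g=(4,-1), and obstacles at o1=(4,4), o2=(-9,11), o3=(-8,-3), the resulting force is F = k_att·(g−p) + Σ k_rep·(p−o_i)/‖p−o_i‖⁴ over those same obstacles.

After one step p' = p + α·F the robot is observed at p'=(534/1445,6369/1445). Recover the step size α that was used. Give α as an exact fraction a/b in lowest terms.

α = 1/10

F_att = 1·(g−p) = 1·(4,-6) = (4.0000,-6.0000)
o1: d²=17 ≤ ρ²=64; F_rep = 22·(-4,1)/17² = (-0.3045,0.0761)
o2: d²=117 > ρ²=64 → inactive
o3: d²=128 > ρ²=64 → inactive
F = F_att + ΣF_rep = (3.6955,-5.9239)
Δp = p'−p = (0.3696,-0.5924); α = Δx/Fx = (534/1445) / (1068/289) = 1/10
check: Δy/Fy = (-856/1445) / (-1712/289) = 1/10 ✓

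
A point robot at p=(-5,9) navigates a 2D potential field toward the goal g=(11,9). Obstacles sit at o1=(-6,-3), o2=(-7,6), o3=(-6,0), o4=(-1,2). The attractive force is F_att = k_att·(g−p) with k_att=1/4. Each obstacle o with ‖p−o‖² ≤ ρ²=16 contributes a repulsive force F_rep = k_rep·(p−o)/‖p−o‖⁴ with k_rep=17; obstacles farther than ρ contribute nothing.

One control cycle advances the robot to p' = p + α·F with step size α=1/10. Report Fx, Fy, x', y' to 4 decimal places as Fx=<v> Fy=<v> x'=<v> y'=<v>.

F_att = 1/4·(g−p) = 1/4·(16,0) = (4.0000,0.0000)
o1: d²=145 > ρ²=16 → inactive
o2: d²=13 ≤ ρ²=16; F_rep = 17·(2,3)/13² = (0.2012,0.3018)
o3: d²=82 > ρ²=16 → inactive
o4: d²=65 > ρ²=16 → inactive
F = F_att + ΣF_rep = (4.2012,0.3018)
p' = p + 1/10·F = (-4.5799,9.0302)

Fx=4.2012 Fy=0.3018 x'=-4.5799 y'=9.0302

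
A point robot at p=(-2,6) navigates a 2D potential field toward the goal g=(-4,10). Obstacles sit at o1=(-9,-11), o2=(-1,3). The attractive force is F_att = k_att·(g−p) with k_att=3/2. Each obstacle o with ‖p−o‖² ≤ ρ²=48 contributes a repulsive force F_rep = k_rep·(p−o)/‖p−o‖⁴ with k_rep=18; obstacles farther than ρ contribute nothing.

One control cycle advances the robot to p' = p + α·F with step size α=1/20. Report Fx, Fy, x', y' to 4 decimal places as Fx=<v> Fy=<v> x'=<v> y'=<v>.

F_att = 3/2·(g−p) = 3/2·(-2,4) = (-3.0000,6.0000)
o1: d²=338 > ρ²=48 → inactive
o2: d²=10 ≤ ρ²=48; F_rep = 18·(-1,3)/10² = (-0.1800,0.5400)
F = F_att + ΣF_rep = (-3.1800,6.5400)
p' = p + 1/20·F = (-2.1590,6.3270)

Fx=-3.1800 Fy=6.5400 x'=-2.1590 y'=6.3270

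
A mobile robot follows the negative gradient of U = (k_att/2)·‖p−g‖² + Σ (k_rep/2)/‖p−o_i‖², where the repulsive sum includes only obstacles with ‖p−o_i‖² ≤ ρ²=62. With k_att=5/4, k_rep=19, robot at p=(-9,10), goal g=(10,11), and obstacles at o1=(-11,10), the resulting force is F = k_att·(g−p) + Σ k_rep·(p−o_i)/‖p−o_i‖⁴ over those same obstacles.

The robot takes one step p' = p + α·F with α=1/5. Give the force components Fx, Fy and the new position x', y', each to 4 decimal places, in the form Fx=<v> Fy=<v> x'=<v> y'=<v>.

F_att = 5/4·(g−p) = 5/4·(19,1) = (23.7500,1.2500)
o1: d²=4 ≤ ρ²=62; F_rep = 19·(2,0)/4² = (2.3750,0.0000)
F = F_att + ΣF_rep = (26.1250,1.2500)
p' = p + 1/5·F = (-3.7750,10.2500)

Fx=26.1250 Fy=1.2500 x'=-3.7750 y'=10.2500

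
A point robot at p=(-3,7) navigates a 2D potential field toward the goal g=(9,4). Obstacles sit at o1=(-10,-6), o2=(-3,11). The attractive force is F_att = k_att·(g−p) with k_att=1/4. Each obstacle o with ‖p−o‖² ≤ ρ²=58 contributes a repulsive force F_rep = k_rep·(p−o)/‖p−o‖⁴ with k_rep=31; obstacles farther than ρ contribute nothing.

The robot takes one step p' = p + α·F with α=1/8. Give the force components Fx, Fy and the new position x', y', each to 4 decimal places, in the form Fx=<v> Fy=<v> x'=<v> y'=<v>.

F_att = 1/4·(g−p) = 1/4·(12,-3) = (3.0000,-0.7500)
o1: d²=218 > ρ²=58 → inactive
o2: d²=16 ≤ ρ²=58; F_rep = 31·(0,-4)/16² = (0.0000,-0.4844)
F = F_att + ΣF_rep = (3.0000,-1.2344)
p' = p + 1/8·F = (-2.6250,6.8457)

Fx=3.0000 Fy=-1.2344 x'=-2.6250 y'=6.8457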